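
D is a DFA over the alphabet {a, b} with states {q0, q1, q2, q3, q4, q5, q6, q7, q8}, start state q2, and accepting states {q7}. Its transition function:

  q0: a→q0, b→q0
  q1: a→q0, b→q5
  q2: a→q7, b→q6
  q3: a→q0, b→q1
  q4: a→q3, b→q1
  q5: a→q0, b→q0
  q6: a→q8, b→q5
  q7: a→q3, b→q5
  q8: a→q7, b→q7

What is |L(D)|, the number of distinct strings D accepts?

The useful subgraph on states {q2, q6, q7, q8} is acyclic, so L(D) is finite; the longest accepting path visits 4 useful states, giving maximum string length 3.
Counting accepting paths from q2 by length: 1 of length 1, 2 of length 3. Total 3.

3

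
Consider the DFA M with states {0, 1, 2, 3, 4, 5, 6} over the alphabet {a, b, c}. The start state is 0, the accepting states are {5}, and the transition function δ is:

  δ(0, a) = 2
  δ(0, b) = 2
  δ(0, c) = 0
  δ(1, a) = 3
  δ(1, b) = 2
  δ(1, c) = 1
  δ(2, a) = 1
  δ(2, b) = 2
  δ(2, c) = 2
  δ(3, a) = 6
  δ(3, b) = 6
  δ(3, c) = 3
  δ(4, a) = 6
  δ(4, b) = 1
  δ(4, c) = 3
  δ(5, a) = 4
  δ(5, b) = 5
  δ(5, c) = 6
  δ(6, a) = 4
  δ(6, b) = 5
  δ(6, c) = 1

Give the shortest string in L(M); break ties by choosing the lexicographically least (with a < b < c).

A breadth-first search from 0 reaches an accepting state first via the path 0 → 2 → 1 → 3 → 6 → 5 on input aaaab.
No string of length < 5 is accepted (BFS exhausts all shorter strings without reaching an accepting state), and aaaab is the lexicographically least accepting string of length 5.

aaaab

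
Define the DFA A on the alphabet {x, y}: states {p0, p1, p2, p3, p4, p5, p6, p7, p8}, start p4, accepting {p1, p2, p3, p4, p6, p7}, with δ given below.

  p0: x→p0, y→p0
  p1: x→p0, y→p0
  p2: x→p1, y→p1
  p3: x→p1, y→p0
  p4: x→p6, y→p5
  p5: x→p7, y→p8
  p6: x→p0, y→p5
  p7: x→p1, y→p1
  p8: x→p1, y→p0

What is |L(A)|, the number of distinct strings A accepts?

10

The useful subgraph on states {p1, p4, p5, p6, p7, p8} is acyclic, so L(A) is finite; the longest accepting path visits 5 useful states, giving maximum string length 4.
Counting accepting paths from p4 by length: 1 of length 0, 1 of length 1, 1 of length 2, 4 of length 3, 3 of length 4. Total 10.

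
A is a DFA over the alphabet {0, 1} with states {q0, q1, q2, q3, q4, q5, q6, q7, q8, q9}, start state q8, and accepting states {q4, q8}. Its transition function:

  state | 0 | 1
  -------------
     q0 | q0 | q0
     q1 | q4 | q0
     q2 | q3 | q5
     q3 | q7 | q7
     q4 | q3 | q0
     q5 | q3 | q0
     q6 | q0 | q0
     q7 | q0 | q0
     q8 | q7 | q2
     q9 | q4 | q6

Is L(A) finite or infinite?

finite

The useful states (reachable from q8 and able to reach an accepting state) are {q8}.
Restricted to these states the transition graph has no cycle, so every accepting path has bounded length and L is finite.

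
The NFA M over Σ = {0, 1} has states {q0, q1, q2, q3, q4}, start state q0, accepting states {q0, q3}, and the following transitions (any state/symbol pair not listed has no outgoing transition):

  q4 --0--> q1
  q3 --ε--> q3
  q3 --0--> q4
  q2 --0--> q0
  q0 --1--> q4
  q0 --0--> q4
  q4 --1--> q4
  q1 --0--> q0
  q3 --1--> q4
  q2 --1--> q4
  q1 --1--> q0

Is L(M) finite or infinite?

infinite

State q0 is reachable from the start and can reach an accepting state, and it lies on the cycle q0 → q4 → q1 → q0.
Traversing that cycle any number of times yields accepted strings of unbounded length, so the language is infinite.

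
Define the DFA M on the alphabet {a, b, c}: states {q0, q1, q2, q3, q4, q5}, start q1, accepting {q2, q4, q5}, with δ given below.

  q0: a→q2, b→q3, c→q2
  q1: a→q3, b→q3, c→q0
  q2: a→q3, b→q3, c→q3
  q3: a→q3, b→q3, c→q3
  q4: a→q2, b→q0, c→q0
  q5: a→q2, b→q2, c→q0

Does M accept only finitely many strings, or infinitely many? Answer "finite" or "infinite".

finite

The useful states (reachable from q1 and able to reach an accepting state) are {q0, q1, q2}.
Restricted to these states the transition graph has no cycle, so every accepting path has bounded length and L is finite.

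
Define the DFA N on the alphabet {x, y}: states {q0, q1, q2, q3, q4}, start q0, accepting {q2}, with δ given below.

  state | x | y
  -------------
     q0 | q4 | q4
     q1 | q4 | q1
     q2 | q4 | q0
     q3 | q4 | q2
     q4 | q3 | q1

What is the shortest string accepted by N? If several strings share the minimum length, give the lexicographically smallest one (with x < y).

xxy

A breadth-first search from q0 reaches an accepting state first via the path q0 → q4 → q3 → q2 on input xxy.
No string of length < 3 is accepted (BFS exhausts all shorter strings without reaching an accepting state), and xxy is the lexicographically least accepting string of length 3.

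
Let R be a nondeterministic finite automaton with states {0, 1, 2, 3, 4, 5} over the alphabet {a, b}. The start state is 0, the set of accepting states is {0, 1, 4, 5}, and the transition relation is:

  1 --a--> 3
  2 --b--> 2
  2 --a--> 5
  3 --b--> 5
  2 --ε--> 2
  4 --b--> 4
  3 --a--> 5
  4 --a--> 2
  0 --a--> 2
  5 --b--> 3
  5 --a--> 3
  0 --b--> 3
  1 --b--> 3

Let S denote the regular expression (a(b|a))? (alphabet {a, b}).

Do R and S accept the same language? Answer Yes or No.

No

The string ba is accepted by R but rejected by S.
So L(R) ≠ L(S).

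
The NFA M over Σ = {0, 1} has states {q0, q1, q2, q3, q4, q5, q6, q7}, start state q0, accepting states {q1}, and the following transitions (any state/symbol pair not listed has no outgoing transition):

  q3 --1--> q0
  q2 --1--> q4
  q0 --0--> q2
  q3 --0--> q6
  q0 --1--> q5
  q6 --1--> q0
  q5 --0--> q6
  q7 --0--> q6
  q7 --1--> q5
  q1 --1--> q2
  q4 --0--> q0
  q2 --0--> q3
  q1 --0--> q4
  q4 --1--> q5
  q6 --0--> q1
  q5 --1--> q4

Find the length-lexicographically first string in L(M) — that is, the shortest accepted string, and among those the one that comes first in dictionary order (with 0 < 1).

100

A breadth-first search from q0 reaches an accepting state first via the path q0 → q5 → q6 → q1 on input 100.
No string of length < 3 is accepted (BFS exhausts all shorter strings without reaching an accepting state), and 100 is the lexicographically least accepting string of length 3.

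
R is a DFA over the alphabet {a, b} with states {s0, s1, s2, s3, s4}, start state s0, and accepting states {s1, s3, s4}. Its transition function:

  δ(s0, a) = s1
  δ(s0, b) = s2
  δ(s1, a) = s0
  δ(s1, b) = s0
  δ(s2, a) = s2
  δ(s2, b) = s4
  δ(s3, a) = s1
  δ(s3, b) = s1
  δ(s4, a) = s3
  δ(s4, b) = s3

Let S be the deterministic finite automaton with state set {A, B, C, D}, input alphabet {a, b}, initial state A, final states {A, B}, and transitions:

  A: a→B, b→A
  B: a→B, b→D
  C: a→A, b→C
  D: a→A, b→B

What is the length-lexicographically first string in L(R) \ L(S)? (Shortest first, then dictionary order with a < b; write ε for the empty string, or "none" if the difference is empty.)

bab

The string bab is accepted by R but not by S.
No shorter string lies in the difference, and bab is the lexicographically first length-3 string in L(R) \ L(S).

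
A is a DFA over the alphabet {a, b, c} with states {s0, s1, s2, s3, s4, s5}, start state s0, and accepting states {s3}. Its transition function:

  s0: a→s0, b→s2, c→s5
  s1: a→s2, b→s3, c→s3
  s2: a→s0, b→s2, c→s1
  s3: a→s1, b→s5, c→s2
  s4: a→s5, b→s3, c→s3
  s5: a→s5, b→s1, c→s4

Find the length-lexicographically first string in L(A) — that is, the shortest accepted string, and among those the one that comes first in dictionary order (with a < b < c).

A breadth-first search from s0 reaches an accepting state first via the path s0 → s2 → s1 → s3 on input bcb.
No string of length < 3 is accepted (BFS exhausts all shorter strings without reaching an accepting state), and bcb is the lexicographically least accepting string of length 3.

bcb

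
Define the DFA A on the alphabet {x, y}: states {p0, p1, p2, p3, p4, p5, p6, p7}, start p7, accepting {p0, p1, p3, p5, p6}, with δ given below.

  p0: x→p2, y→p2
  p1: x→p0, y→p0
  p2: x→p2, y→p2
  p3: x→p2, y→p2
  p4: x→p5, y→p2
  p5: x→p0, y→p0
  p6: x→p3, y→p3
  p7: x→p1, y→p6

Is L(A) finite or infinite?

The useful states (reachable from p7 and able to reach an accepting state) are {p0, p1, p3, p6, p7}.
Restricted to these states the transition graph has no cycle, so every accepting path has bounded length and L is finite.

finite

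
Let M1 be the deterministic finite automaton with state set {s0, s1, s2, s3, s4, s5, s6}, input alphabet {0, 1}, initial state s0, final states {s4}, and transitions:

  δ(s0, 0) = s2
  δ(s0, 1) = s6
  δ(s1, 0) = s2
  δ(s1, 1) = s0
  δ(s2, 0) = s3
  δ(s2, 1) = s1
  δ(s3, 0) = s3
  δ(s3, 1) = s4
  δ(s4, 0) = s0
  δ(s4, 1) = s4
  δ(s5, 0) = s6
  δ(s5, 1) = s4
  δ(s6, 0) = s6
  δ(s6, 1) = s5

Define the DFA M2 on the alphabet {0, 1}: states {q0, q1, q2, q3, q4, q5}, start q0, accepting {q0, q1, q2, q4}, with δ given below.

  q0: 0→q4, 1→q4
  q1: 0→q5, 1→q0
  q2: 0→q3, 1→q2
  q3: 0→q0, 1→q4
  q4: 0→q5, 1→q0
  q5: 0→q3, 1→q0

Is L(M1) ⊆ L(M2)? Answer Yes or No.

Exploring the product automaton M1 × M2 from the start pair (s0, q0), following both machines on each input symbol, reaches 20 state pairs: (s0, q0), (s2, q4), (s6, q4), (s3, q5), (s1, q0), (s6, q5), (s5, q0), (s3, q3), (s4, q0), (s0, q4), (s6, q3), (s4, q4), (s3, q0), (s2, q5), (s6, q0), (s5, q4), (s0, q5), (s3, q4), (s2, q3), (s1, q4).
M1 accepts in {s4} and M2 accepts in {q0, q1, q2, q4}. The reachable pairs whose M1-component is accepting are (s4, q0), (s4, q4); in each of them the M2-component is accepting too, so the product for L(M1) \ L(M2) (M1-component accepting, M2-component rejecting) has no reachable accepting pair and the difference is empty.
Hence every string in L(M1) is also in L(M2).

Yes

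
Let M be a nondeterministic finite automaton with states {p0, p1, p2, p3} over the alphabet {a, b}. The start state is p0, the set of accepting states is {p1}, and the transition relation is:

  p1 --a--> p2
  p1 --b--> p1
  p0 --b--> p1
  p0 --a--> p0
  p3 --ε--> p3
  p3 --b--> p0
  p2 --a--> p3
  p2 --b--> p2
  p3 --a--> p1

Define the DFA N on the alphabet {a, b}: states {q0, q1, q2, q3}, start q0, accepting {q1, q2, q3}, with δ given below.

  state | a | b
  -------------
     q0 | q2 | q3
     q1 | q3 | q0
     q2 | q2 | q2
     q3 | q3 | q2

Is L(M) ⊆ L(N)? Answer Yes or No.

Yes

Exploring the product automaton M × N from the start pair (p0, q0), following both machines on each input symbol, reaches 8 state pairs: (p0, q0), (p0, q2), (p1, q3), (p1, q2), (p2, q3), (p2, q2), (p3, q3), (p3, q2).
M accepts in {p1} and N accepts in {q1, q2, q3}. The reachable pairs whose M-component is accepting are (p1, q3), (p1, q2); in each of them the N-component is accepting too, so the product for L(M) \ L(N) (M-component accepting, N-component rejecting) has no reachable accepting pair and the difference is empty.
Hence every string in L(M) is also in L(N).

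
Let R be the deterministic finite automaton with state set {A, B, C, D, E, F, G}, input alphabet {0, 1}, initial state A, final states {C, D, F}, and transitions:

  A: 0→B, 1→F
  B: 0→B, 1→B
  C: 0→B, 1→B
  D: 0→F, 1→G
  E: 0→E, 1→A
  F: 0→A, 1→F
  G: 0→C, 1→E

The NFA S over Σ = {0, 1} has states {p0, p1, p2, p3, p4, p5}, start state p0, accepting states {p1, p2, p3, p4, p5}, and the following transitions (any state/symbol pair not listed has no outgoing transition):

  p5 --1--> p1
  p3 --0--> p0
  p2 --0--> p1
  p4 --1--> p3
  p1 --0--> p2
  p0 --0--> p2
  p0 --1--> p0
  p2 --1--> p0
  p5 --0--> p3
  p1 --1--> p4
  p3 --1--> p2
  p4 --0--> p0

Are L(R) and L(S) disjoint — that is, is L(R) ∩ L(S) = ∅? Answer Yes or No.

Exploring the product automaton R × S from the start pair (A, p0), following both machines on each input symbol, reaches 8 state pairs: (A, p0), (B, p2), (F, p0), (B, p1), (B, p0), (A, p2), (B, p4), (B, p3).
R accepts in {C, D, F} and S accepts in {p1, p2, p3, p4, p5}; no reachable pair has both components accepting, so no string drives both machines to acceptance simultaneously and L(R) ∩ L(S) = ∅.
So no string is accepted by both, and the intersection is empty.

Yes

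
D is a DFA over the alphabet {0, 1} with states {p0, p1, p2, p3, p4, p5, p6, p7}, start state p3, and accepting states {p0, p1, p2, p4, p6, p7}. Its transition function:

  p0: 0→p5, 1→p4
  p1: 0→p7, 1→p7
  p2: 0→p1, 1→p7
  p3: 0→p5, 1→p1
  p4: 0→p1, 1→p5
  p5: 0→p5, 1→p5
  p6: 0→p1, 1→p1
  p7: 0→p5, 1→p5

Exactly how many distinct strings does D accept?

The useful subgraph on states {p1, p3, p7} is acyclic, so L(D) is finite; the longest accepting path visits 3 useful states, giving maximum string length 2.
Counting accepting paths from p3 by length: 1 of length 1, 2 of length 2. Total 3.

3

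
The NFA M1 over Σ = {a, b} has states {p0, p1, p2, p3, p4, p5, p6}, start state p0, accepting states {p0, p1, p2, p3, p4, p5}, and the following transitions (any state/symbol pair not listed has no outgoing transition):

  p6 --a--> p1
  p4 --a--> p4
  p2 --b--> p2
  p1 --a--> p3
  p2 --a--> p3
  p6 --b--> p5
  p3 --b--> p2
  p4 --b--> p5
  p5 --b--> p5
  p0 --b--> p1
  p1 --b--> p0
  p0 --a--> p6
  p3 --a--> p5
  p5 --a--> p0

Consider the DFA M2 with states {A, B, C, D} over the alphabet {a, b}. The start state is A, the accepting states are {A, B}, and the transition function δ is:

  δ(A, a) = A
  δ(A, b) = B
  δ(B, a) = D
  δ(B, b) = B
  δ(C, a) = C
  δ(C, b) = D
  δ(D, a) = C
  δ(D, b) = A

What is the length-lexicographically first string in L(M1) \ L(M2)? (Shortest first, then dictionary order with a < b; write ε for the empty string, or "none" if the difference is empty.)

ba

The string ba is accepted by M1 but not by M2.
No shorter string lies in the difference, and ba is the lexicographically first length-2 string in L(M1) \ L(M2).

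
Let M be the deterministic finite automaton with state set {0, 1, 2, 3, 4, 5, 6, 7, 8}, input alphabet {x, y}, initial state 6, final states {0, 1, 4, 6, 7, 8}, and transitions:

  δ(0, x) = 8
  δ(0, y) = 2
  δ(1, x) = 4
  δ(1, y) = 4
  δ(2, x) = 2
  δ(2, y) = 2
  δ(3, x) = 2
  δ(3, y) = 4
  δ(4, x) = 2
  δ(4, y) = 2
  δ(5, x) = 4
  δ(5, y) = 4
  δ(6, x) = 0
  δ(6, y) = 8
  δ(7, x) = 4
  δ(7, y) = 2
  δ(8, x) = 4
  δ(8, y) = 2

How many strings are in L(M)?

The useful subgraph on states {0, 4, 6, 8} is acyclic, so L(M) is finite; the longest accepting path visits 4 useful states, giving maximum string length 3.
Counting accepting paths from 6 by length: 1 of length 0, 2 of length 1, 2 of length 2, 1 of length 3. Total 6.

6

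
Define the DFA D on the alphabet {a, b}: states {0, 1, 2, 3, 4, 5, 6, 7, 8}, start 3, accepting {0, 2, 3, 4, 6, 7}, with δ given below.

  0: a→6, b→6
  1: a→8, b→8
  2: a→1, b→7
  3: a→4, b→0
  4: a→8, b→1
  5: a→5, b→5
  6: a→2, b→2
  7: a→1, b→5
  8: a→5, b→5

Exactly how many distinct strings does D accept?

13

The useful subgraph on states {0, 2, 3, 4, 6, 7} is acyclic, so L(D) is finite; the longest accepting path visits 5 useful states, giving maximum string length 4.
Counting accepting paths from 3 by length: 1 of length 0, 2 of length 1, 2 of length 2, 4 of length 3, 4 of length 4. Total 13.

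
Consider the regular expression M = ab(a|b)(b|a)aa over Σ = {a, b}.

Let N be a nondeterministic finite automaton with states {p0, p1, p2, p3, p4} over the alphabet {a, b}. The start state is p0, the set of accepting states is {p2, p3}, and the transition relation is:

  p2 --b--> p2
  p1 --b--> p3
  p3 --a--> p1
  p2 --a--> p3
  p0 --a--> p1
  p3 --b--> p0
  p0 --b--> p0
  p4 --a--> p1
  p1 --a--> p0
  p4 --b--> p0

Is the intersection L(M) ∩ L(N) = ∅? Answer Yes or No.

Converting the expression M to a DFA (subset construction, then merging equivalent states) gives the minimal DFA with states {m0, m1, m2, m3, m4, m5, m6, m7}, start state m0, accepting states {m7} and transitions m0: a→m1, b→m2; m1: a→m2, b→m3; m2: a→m2, b→m2; m3: a→m4, b→m4; m4: a→m5, b→m5; m5: a→m6, b→m2; m6: a→m7, b→m2; m7: a→m2, b→m2.
Exploring the product automaton M × N from the start pair (m0, p0), following both machines on each input symbol, reaches 15 state pairs: (m0, p0), (m1, p1), (m2, p0), (m3, p3), (m2, p1), (m4, p1), (m4, p0), (m2, p3), (m5, p0), (m5, p3), (m5, p1), (m6, p1), (m6, p0), (m7, p0), (m7, p1).
M accepts in {m7} and N accepts in {p2, p3}; no reachable pair has both components accepting, so no string drives both machines to acceptance simultaneously and L(M) ∩ L(N) = ∅.
So no string is accepted by both, and the intersection is empty.

Yes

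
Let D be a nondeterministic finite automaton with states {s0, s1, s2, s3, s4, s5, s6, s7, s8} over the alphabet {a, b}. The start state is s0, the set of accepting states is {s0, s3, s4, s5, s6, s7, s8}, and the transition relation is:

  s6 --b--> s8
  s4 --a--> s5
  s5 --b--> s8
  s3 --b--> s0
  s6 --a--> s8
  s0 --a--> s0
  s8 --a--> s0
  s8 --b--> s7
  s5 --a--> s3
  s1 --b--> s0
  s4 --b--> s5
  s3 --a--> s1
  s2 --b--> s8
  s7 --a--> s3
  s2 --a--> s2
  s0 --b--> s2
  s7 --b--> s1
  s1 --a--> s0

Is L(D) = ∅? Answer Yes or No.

No

The empty string ε is accepted: the run s0 ends in the accepting state s0.
Since at least one string is accepted, L(D) is not empty.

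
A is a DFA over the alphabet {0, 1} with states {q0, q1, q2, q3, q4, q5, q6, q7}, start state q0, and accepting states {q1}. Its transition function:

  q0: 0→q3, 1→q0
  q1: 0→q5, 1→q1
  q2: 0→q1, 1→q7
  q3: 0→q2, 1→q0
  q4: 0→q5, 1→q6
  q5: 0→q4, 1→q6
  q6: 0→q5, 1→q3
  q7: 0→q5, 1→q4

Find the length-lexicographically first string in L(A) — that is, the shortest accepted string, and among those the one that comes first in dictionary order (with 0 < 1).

000

A breadth-first search from q0 reaches an accepting state first via the path q0 → q3 → q2 → q1 on input 000.
No string of length < 3 is accepted (BFS exhausts all shorter strings without reaching an accepting state), and 000 is the lexicographically least accepting string of length 3.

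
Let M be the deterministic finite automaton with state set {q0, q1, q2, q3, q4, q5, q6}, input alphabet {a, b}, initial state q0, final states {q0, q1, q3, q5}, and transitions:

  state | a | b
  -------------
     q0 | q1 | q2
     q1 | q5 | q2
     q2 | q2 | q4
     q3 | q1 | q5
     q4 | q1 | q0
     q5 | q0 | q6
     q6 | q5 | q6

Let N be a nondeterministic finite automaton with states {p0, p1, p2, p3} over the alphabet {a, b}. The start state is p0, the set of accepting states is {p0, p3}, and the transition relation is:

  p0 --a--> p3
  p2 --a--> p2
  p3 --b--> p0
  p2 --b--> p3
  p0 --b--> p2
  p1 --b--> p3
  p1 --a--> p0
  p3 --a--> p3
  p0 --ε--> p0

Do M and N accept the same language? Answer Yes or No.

The string abba is accepted by M but rejected by N.
So L(M) ≠ L(N).

No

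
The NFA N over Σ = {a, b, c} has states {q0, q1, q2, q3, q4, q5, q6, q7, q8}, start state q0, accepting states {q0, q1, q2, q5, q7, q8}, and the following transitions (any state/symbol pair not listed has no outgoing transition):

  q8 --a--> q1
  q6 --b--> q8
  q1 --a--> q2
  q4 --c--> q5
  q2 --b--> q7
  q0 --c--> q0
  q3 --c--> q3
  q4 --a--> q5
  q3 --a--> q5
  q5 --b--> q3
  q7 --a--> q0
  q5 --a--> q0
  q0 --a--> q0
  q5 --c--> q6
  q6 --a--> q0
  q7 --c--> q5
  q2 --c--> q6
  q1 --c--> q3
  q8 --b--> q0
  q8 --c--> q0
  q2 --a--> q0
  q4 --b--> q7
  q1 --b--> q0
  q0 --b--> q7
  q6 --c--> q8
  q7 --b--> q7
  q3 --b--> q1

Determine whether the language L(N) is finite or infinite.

State q0 is reachable from the start and can reach an accepting state, and it lies on the cycle q0 → q0.
Traversing that cycle any number of times yields accepted strings of unbounded length, so the language is infinite.

infinite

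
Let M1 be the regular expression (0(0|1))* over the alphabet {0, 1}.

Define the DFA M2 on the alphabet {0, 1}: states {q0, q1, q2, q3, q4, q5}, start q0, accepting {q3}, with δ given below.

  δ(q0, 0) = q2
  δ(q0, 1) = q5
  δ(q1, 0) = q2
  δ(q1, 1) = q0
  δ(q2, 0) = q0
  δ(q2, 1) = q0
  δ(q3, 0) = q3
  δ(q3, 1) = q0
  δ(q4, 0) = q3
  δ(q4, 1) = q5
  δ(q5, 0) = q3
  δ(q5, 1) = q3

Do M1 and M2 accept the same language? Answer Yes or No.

The empty string ε is accepted by M1 but rejected by M2.
So L(M1) ≠ L(M2).

No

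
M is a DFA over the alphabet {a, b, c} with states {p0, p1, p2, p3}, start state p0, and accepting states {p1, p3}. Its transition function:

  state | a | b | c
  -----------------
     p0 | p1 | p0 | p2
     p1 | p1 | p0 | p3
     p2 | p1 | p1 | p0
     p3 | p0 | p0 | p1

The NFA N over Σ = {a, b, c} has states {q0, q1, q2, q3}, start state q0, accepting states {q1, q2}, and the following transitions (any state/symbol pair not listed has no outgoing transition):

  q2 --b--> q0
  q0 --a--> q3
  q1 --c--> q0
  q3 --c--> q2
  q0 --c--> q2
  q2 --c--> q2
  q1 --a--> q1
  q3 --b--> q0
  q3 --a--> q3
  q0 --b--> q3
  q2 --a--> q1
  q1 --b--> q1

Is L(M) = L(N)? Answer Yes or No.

The string a is accepted by M but rejected by N.
So L(M) ≠ L(N).

No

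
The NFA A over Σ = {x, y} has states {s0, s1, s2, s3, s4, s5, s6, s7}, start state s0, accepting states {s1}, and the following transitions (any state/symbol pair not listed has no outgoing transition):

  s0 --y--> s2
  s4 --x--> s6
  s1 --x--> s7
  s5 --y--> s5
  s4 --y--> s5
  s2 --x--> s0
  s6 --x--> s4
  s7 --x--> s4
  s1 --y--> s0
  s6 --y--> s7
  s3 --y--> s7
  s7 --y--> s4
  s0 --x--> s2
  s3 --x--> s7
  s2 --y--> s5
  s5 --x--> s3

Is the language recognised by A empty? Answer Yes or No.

Yes

The states reachable from the start state are {s0, s2, s3, s4, s5, s6, s7}.
None of the accepting states {s1} is reachable, so no string is accepted and L(A) = ∅.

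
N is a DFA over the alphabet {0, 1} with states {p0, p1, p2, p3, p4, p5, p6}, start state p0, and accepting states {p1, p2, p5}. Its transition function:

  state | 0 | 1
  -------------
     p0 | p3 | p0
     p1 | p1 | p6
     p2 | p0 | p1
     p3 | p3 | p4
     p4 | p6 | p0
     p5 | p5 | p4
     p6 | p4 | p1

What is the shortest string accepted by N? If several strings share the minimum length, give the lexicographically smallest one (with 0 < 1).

A breadth-first search from p0 reaches an accepting state first via the path p0 → p3 → p4 → p6 → p1 on input 0101.
No string of length < 4 is accepted (BFS exhausts all shorter strings without reaching an accepting state), and 0101 is the lexicographically least accepting string of length 4.

0101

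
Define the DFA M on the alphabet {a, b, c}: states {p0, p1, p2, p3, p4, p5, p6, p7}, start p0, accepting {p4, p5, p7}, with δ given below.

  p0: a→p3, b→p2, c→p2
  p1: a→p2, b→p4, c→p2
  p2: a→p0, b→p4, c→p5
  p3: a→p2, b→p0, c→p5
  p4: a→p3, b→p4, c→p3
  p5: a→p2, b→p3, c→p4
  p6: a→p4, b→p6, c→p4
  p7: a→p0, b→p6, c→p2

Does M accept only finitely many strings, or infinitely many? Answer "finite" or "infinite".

State p0 is reachable from the start and can reach an accepting state, and it lies on the cycle p0 → p2 → p0.
Traversing that cycle any number of times yields accepted strings of unbounded length, so the language is infinite.

infinite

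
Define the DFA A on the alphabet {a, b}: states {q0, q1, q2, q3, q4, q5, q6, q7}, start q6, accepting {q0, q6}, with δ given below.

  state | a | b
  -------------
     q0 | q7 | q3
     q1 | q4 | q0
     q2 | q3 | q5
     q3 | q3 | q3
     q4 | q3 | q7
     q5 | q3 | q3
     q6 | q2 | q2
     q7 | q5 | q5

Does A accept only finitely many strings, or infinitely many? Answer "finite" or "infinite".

finite

The useful states (reachable from q6 and able to reach an accepting state) are {q6}.
Restricted to these states the transition graph has no cycle, so every accepting path has bounded length and L is finite.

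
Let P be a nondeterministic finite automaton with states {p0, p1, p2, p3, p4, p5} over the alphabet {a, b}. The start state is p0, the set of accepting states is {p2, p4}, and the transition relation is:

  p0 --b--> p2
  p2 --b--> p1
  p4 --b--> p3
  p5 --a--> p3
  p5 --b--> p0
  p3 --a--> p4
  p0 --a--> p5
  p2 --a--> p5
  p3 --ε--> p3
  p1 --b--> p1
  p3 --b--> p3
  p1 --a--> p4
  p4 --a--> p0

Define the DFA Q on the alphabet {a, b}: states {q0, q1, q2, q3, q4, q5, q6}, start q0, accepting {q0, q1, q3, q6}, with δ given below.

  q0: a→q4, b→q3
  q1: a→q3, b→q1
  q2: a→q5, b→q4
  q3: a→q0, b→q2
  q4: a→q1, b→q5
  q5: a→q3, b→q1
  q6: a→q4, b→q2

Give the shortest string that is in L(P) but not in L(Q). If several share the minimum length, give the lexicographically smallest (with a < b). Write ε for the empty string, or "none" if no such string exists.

bba

The string bba is accepted by P but not by Q.
No shorter string lies in the difference, and bba is the lexicographically first length-3 string in L(P) \ L(Q).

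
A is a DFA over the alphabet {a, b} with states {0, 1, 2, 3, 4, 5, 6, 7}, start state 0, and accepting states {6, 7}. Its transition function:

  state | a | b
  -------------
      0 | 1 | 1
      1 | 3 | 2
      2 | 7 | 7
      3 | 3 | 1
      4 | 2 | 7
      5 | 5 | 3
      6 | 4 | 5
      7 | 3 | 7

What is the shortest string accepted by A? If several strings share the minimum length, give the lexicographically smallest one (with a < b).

aba

A breadth-first search from 0 reaches an accepting state first via the path 0 → 1 → 2 → 7 on input aba.
No string of length < 3 is accepted (BFS exhausts all shorter strings without reaching an accepting state), and aba is the lexicographically least accepting string of length 3.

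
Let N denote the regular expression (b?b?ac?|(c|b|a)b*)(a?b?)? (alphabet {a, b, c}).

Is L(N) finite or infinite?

infinite

The expression contains a Kleene star applied to a subexpression that matches at least one nonempty string, so it matches strings of unbounded length.
Hence L(N) is infinite.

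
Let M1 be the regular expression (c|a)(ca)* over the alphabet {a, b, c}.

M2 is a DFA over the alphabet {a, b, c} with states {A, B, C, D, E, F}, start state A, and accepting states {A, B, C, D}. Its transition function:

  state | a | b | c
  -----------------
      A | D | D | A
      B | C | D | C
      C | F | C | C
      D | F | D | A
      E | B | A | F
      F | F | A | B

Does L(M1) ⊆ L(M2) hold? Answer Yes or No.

Converting the expression M1 to a DFA (subset construction, then merging equivalent states) gives the minimal DFA with states {r0, r1, r2, r3}, start state r0, accepting states {r1} and transitions r0: a→r1, b→r2, c→r1; r1: a→r2, b→r2, c→r3; r2: a→r2, b→r2, c→r2; r3: a→r1, b→r2, c→r2.
Exploring the product automaton M1 × M2 from the start pair (r0, A), following both machines on each input symbol, reaches 9 state pairs: (r0, A), (r1, D), (r2, D), (r1, A), (r2, F), (r3, A), (r2, A), (r2, B), (r2, C).
M1 accepts in {r1} and M2 accepts in {A, B, C, D}. The reachable pairs whose M1-component is accepting are (r1, D), (r1, A); in each of them the M2-component is accepting too, so the product for L(M1) \ L(M2) (M1-component accepting, M2-component rejecting) has no reachable accepting pair and the difference is empty.
Hence every string in L(M1) is also in L(M2).

Yes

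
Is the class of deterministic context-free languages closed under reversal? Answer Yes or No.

L = {c bⁿaⁿ : n≥0} ∪ {d b²ⁿaⁿ : n≥0} is a DCFL: the first symbol tells a deterministic PDA whether to pop one or two b's per a. Its reversal Lᴿ = {aⁿbⁿ c : n≥0} ∪ {aⁿb²ⁿ d : n≥0} is not. DCFLs are closed under right quotient by regular languages, and Lᴿ/{c, d} = {aⁿbⁿ : n≥0} ∪ {aⁿb²ⁿ : n≥0} — the standard context-free language accepted by no deterministic PDA (intuitively the machine would have to commit to a b-to-a ratio before the distinguishing marker arrives; formally, a DPDA for it would have a single run on aⁿb²ⁿ, accepting after the prefix aⁿbⁿ and accepting again after n more b's; an ordinary PDA that simulates it on a's and b's and, at any moment when it is accepting, may switch to reading only a fresh letter e while feeding each e to the simulation as a b, would accept aⁱbʲeᵏ (k≥1) exactly when both aⁱbʲ and aⁱbʲ⁺ᵏ are in the language, i.e. its language intersected with the regular set a*b*e⁺ would be exactly {aⁿbⁿeⁿ : n≥1} — impossible, since context-free languages are closed under intersection with regular sets and {aⁿbⁿeⁿ} is not context-free). So Lᴿ cannot be a DCFL.

No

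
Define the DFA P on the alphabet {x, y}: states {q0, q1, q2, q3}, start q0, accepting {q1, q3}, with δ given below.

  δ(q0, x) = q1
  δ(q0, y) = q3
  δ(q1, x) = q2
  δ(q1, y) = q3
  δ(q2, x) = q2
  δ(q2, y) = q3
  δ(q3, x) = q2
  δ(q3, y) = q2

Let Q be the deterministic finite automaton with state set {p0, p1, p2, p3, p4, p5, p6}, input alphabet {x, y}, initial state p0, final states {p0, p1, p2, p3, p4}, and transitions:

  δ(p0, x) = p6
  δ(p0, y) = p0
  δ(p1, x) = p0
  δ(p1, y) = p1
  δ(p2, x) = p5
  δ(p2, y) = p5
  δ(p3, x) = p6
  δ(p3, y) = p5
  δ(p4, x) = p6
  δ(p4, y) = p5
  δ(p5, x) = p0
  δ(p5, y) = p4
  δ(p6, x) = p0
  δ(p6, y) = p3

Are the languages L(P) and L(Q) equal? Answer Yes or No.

No

The string x is accepted by P but rejected by Q.
So L(P) ≠ L(Q).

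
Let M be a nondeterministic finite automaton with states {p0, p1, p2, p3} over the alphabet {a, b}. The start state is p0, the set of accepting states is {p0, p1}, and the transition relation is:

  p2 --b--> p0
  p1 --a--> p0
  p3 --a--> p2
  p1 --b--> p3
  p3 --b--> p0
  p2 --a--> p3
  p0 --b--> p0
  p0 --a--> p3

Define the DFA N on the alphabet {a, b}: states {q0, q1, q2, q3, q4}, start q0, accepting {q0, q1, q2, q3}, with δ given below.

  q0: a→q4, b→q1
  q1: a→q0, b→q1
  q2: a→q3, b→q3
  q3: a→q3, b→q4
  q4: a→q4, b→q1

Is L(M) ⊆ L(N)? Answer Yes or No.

Yes

Exploring the product automaton M × N from the start pair (p0, q0), following both machines on each input symbol, reaches 5 state pairs: (p0, q0), (p3, q4), (p0, q1), (p2, q4), (p3, q0).
M accepts in {p0, p1} and N accepts in {q0, q1, q2, q3}. The reachable pairs whose M-component is accepting are (p0, q0), (p0, q1); in each of them the N-component is accepting too, so the product for L(M) \ L(N) (M-component accepting, N-component rejecting) has no reachable accepting pair and the difference is empty.
Hence every string in L(M) is also in L(N).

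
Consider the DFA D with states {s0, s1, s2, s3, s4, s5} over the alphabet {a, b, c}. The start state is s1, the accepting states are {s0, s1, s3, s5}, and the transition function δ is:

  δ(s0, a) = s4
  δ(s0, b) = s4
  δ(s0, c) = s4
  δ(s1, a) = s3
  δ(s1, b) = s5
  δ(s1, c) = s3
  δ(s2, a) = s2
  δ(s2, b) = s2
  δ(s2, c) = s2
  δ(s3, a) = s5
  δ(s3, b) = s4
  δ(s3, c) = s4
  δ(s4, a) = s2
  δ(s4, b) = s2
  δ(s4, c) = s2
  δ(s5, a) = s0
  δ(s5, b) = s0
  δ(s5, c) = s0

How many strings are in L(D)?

The useful subgraph on states {s0, s1, s3, s5} is acyclic, so L(D) is finite; the longest accepting path visits 4 useful states, giving maximum string length 3.
Counting accepting paths from s1 by length: 1 of length 0, 3 of length 1, 5 of length 2, 6 of length 3. Total 15.

15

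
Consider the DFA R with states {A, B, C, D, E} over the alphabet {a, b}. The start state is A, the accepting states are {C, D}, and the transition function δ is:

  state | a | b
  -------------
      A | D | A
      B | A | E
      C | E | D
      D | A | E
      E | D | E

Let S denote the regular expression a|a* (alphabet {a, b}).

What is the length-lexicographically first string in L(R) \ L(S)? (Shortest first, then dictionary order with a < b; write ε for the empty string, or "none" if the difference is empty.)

ba

The string ba is accepted by R but not by S.
No shorter string lies in the difference, and ba is the lexicographically first length-2 string in L(R) \ L(S).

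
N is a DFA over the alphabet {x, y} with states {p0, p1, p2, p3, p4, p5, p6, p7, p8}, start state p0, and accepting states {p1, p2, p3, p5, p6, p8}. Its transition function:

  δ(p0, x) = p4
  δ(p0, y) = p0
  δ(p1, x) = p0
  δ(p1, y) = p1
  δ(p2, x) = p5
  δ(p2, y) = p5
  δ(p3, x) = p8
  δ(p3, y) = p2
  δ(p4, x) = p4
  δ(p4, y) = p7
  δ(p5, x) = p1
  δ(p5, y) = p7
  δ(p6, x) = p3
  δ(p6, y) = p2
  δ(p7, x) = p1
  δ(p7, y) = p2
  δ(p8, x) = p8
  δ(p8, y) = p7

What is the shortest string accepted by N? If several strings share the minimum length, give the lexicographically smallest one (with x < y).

xyx

A breadth-first search from p0 reaches an accepting state first via the path p0 → p4 → p7 → p1 on input xyx.
No string of length < 3 is accepted (BFS exhausts all shorter strings without reaching an accepting state), and xyx is the lexicographically least accepting string of length 3.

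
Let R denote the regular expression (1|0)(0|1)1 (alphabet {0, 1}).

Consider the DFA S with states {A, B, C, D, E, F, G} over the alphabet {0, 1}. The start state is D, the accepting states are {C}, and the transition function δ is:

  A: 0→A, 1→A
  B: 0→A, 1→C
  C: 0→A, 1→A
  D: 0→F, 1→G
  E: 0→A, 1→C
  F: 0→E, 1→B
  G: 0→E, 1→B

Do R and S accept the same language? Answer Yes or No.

Yes

Converting the expression R to a DFA (subset construction, then merging equivalent states) gives the minimal DFA with states {r0, r1, r2, r3, r4}, start state r0, accepting states {r4} and transitions r0: 0→r1, 1→r1; r1: 0→r2, 1→r2; r2: 0→r3, 1→r4; r3: 0→r3, 1→r3; r4: 0→r3, 1→r3.
Exploring the product automaton R × S from the start pair (r0, D), following both machines on each input symbol, reaches 7 state pairs: (r0, D), (r1, F), (r1, G), (r2, E), (r2, B), (r3, A), (r4, C).
R accepts in {r4} and S accepts in {C}. In every reachable pair the two components are either both accepting — (r4, C) — or both non-accepting, so no string is accepted by exactly one of the machines: L(R) \ L(S) and L(S) \ L(R) are both empty.
Hence every string is accepted by R iff it is accepted by S, and the two languages coincide.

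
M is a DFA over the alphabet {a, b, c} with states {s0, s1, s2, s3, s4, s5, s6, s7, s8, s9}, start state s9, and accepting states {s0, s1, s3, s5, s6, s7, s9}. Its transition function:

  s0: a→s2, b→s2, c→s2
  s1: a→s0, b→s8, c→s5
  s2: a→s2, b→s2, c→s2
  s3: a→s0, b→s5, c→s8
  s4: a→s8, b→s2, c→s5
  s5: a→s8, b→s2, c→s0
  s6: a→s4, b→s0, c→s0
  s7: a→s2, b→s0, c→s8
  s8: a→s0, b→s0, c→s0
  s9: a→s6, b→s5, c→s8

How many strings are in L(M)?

The useful subgraph on states {s0, s4, s5, s6, s8, s9} is acyclic, so L(M) is finite; the longest accepting path visits 6 useful states, giving maximum string length 5.
Counting accepting paths from s9 by length: 1 of length 0, 2 of length 1, 6 of length 2, 4 of length 3, 4 of length 4, 3 of length 5. Total 20.

20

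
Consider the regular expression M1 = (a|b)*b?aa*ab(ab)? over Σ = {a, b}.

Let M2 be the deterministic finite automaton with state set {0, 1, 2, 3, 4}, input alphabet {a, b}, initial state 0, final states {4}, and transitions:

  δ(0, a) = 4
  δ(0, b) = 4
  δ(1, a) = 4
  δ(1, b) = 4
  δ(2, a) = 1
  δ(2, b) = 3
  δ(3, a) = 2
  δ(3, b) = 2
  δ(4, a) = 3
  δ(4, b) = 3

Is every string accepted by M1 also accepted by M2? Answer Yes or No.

No

The string aab is in L(M1) but not in L(M2).
So L(M1) ⊄ L(M2).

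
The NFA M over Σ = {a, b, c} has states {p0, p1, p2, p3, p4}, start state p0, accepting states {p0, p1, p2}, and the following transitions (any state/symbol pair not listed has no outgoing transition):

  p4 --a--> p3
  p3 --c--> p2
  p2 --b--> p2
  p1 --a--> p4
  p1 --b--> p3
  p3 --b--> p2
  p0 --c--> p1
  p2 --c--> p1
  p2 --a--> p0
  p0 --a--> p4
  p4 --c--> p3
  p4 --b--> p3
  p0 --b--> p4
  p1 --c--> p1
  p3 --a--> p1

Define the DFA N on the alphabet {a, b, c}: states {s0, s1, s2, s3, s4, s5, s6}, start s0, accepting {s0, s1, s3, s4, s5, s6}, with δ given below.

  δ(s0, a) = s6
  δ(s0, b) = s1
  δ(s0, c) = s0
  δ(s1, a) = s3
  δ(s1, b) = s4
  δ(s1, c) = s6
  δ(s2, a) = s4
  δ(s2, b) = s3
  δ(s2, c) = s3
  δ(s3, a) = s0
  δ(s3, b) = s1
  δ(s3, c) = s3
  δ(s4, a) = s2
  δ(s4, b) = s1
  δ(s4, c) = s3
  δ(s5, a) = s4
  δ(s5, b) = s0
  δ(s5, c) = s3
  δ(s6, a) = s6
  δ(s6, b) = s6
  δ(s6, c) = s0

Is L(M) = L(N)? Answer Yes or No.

No

The string bba is accepted by M but rejected by N.
So L(M) ≠ L(N).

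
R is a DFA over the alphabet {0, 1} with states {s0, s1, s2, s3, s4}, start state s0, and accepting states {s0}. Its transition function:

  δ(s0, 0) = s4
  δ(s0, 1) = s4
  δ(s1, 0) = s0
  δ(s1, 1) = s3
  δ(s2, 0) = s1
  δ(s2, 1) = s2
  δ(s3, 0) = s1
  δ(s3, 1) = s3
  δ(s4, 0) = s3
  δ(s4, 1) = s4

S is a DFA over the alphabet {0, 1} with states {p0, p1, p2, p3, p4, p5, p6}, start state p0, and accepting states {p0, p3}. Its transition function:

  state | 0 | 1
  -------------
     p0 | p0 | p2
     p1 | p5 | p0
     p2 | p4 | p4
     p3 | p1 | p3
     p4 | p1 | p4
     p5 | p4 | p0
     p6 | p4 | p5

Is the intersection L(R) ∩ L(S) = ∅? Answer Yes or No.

No

The empty string ε is accepted by both R and S.
Hence L(R) ∩ L(S) ≠ ∅.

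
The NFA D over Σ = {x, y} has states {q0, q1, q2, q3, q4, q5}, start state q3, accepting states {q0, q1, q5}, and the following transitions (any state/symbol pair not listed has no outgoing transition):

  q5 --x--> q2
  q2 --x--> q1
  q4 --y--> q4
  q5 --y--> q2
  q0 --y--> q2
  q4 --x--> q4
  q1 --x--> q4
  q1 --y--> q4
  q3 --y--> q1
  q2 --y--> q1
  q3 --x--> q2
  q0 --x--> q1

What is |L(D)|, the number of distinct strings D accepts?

3

The useful subgraph on states {q1, q2, q3} is acyclic, so L(D) is finite; the longest accepting path visits 3 useful states, giving maximum string length 2.
Counting accepting paths from q3 by length: 1 of length 1, 2 of length 2. Total 3.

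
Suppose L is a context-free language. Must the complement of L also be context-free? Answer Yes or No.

CFLs are closed under union, so if they were also closed under complement they would be closed under intersection by De Morgan (L₁ ∩ L₂ is the complement of the union of the complements). But {aⁿbⁿcᵐ} ∩ {aᵐbⁿcⁿ} = {aⁿbⁿcⁿ} is not context-free although both operands are.

No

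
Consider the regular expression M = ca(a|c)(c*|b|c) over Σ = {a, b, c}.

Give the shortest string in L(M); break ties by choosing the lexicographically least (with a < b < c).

By inspection of the expression, no string of length less than 3 matches, and caa is the lexicographically first match of length 3.

caa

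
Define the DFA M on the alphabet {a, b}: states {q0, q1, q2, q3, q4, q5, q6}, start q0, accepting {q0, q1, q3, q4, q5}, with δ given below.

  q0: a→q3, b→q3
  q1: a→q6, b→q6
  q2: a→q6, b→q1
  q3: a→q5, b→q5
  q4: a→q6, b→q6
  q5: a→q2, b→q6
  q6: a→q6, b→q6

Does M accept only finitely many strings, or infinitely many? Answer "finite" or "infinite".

The useful states (reachable from q0 and able to reach an accepting state) are {q0, q1, q2, q3, q5}.
Restricted to these states the transition graph has no cycle, so every accepting path has bounded length and L is finite.

finite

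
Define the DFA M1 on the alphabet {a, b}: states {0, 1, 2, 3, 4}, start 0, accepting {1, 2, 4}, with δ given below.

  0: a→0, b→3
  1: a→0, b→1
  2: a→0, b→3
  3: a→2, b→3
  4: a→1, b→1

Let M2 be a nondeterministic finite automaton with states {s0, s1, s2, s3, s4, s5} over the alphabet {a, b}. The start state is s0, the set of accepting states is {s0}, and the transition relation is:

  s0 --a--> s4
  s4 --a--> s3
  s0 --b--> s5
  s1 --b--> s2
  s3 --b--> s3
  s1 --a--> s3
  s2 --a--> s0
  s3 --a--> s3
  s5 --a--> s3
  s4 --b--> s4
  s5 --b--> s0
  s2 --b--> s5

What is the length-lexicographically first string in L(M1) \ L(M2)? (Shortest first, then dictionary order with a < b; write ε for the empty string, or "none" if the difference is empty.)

The string ba is accepted by M1 but not by M2.
No shorter string lies in the difference, and ba is the lexicographically first length-2 string in L(M1) \ L(M2).

ba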